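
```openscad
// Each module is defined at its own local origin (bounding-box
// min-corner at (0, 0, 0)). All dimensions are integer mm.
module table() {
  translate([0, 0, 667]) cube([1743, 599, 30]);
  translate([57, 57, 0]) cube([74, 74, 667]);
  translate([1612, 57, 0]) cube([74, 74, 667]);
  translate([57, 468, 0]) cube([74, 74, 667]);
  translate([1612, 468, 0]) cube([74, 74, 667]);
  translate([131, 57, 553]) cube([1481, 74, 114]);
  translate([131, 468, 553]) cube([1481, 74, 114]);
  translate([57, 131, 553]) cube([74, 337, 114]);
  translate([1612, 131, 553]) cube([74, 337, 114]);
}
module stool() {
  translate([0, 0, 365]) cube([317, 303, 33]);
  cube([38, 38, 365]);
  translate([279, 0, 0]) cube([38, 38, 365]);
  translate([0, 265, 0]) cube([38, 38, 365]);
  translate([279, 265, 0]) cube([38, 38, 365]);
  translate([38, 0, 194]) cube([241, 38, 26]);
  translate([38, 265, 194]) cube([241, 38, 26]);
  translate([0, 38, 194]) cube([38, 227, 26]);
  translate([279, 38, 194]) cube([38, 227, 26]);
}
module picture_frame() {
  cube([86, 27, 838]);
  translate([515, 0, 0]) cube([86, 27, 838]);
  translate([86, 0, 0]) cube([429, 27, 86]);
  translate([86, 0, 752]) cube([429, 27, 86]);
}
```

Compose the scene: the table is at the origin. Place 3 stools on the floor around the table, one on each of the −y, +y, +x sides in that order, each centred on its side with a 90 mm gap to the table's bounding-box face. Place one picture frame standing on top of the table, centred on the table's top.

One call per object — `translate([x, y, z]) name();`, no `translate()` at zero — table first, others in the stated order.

table();
translate([713, -393, 0]) stool();
translate([713, 689, 0]) stool();
translate([1833, 148, 0]) stool();
translate([571, 286, 697]) picture_frame();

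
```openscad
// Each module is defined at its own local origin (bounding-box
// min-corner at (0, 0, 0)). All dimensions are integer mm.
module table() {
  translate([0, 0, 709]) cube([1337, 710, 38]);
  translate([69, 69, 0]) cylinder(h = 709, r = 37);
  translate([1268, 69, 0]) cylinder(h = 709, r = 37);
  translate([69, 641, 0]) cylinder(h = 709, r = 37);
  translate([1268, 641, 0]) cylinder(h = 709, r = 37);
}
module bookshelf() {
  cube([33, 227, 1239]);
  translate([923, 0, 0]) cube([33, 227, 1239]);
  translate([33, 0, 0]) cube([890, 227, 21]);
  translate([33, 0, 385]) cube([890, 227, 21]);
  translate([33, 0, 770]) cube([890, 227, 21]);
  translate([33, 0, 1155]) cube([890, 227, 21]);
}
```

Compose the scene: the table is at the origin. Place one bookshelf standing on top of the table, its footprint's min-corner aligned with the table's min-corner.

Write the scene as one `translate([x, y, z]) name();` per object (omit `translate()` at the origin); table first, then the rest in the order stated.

table();
translate([0, 0, 747]) bookshelf();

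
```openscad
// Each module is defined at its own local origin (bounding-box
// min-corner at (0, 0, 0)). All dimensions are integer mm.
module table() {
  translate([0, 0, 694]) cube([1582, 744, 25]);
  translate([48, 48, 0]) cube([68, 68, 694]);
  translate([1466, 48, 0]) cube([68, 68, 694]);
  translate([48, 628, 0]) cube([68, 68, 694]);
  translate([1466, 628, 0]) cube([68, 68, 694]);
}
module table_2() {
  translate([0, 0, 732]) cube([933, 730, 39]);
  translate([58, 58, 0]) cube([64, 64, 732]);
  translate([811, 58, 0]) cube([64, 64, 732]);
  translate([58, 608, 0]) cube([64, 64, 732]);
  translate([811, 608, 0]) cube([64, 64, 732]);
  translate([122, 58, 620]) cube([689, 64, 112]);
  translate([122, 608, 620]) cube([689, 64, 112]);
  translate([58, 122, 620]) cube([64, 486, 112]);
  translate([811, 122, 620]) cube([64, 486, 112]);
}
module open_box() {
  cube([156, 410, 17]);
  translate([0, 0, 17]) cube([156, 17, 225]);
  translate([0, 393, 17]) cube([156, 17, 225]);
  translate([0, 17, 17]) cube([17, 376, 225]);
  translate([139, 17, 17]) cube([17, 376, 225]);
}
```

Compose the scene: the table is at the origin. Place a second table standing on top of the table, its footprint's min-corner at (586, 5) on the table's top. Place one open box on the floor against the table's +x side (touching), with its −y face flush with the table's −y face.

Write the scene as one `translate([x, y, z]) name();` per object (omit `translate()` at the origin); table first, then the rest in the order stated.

table();
translate([586, 5, 719]) table_2();
translate([1582, 0, 0]) open_box();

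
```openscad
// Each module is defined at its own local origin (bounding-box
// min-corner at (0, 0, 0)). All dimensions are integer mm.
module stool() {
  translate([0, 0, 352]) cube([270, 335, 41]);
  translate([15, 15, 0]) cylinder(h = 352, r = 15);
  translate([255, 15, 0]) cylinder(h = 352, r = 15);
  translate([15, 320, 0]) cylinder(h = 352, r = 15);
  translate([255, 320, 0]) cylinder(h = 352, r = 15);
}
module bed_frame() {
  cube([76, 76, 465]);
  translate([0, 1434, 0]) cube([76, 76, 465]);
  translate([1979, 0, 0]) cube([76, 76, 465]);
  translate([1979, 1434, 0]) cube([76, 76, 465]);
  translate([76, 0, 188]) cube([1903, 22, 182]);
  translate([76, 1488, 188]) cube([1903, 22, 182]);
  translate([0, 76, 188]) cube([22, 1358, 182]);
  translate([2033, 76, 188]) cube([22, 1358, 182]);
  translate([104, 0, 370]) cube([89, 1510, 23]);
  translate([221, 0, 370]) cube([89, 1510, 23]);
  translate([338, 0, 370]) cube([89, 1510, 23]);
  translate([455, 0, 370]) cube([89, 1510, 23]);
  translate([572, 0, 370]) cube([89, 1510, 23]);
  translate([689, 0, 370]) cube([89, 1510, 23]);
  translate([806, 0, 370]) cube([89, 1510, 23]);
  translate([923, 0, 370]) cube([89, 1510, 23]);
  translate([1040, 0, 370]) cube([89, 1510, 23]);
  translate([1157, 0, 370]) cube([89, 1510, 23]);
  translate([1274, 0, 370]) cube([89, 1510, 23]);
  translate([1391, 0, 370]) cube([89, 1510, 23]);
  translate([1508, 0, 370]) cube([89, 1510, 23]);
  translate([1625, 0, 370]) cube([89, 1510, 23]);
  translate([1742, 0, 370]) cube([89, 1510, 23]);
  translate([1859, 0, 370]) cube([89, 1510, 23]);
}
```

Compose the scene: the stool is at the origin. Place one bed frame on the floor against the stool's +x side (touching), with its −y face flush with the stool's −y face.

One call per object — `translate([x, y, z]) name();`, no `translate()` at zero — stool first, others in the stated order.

stool();
translate([270, 0, 0]) bed_frame();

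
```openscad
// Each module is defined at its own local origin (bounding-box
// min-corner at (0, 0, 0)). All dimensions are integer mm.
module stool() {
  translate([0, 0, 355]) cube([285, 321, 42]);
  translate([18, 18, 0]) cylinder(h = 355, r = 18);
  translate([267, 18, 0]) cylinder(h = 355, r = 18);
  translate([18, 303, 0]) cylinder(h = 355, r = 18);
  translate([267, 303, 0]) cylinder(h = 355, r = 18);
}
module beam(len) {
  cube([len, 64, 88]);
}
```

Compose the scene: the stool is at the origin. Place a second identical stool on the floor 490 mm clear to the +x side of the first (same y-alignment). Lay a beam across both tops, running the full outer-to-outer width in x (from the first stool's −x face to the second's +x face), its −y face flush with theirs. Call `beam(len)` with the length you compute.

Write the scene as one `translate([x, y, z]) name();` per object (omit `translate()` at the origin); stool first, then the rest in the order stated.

stool();
translate([775, 0, 0]) stool();
translate([0, 0, 397]) beam(1060);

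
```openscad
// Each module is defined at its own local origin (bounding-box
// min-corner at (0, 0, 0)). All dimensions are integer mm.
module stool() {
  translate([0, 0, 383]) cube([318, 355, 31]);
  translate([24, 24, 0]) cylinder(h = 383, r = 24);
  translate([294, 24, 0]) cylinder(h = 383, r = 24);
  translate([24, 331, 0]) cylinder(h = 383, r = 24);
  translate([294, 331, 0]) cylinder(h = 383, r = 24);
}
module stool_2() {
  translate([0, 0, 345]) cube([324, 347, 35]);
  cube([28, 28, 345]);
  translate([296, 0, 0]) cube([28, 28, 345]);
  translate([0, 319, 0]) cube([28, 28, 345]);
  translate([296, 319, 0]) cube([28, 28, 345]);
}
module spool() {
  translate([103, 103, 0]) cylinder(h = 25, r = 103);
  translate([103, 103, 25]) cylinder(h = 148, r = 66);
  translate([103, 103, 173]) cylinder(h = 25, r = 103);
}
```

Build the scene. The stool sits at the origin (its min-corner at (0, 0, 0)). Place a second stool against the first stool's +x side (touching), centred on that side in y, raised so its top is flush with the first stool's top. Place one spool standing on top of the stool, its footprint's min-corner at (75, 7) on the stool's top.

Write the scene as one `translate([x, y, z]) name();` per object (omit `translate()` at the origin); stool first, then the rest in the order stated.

stool();
translate([318, 4, 34]) stool_2();
translate([75, 7, 414]) spool();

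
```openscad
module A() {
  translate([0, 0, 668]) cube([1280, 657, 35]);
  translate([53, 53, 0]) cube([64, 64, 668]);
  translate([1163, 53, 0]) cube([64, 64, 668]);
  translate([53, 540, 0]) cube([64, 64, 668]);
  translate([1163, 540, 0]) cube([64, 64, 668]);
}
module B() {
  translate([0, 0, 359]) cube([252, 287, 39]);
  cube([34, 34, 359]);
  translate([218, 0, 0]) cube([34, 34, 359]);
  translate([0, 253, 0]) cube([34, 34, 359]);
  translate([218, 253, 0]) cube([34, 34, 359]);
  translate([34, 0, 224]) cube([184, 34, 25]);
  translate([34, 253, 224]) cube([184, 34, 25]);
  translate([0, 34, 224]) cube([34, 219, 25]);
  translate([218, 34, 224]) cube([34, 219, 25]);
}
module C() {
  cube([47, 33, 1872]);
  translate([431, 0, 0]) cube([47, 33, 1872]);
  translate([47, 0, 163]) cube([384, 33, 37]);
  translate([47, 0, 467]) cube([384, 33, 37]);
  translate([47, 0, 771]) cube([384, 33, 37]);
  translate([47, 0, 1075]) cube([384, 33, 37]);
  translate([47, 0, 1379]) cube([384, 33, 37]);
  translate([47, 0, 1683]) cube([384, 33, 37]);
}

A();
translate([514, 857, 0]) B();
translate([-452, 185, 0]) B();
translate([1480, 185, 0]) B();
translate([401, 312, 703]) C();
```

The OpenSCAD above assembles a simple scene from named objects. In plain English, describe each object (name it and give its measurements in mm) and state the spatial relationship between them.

A is a table with a 1280×657 mm rectangular top, 35 mm thick, top surface at z = 703 mm, supported by four 64×64 mm square legs, each inset 53 mm from the nearest pair of top edges, running from the floor.

B is a four-legged stool. The seat is a 252×287×39 mm slab whose top surface is at z = 398 mm; four square legs, each 34×34 mm in cross-section, run from the floor (z = 0) to the underside of the seat, each flush with a corner of the seat. Four stretchers, 34 mm wide and 25 mm tall, connect adjacent legs with their undersides at z = 224 mm, each running between the inner faces of the legs it joins and aligned with the legs' outer faces on the other axis.

C is a straight ladder. Two 47×33 mm vertical rails, 1872 mm tall, stand 478 mm apart (outside-to-outside) with their front faces coplanar on the −y side. 6 rungs, each 33 mm deep and 37 mm tall, span between the inner faces of the rails, front faces flush with the rails. The lowest rung's underside is at z = 163 mm and rungs are spaced 304 mm apart (underside to underside).

Three stools sit around the table at the +y, −x, +x sides. The ladder is on top of the table, centred.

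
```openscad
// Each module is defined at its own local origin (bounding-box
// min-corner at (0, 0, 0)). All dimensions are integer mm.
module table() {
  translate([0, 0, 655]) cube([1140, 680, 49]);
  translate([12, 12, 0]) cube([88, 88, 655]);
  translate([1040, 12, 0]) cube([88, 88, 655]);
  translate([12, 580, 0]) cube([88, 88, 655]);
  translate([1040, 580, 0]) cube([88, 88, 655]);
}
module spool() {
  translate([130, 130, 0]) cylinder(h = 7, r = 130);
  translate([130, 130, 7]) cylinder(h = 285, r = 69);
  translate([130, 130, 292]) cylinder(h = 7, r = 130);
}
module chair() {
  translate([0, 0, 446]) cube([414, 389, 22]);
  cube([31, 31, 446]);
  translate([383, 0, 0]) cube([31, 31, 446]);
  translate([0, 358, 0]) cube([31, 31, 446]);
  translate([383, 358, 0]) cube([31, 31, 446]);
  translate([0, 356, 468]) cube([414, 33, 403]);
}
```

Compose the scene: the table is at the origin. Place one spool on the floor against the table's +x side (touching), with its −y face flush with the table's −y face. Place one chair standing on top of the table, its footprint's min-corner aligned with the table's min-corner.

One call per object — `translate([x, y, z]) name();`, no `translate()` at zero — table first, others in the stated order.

table();
translate([1140, 0, 0]) spool();
translate([0, 0, 704]) chair();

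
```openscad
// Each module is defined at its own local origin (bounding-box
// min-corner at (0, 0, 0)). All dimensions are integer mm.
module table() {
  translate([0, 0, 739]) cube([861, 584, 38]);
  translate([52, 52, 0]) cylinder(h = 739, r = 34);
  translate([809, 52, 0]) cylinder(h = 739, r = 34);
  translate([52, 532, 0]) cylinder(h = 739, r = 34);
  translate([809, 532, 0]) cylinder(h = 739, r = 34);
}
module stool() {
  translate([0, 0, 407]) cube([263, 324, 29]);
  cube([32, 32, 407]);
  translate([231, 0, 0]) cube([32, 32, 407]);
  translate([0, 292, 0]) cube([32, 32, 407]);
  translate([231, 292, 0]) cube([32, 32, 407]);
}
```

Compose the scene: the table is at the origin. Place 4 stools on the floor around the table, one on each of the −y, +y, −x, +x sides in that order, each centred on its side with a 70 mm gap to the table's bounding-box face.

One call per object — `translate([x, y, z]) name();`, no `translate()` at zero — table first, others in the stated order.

table();
translate([299, -394, 0]) stool();
translate([299, 654, 0]) stool();
translate([-333, 130, 0]) stool();
translate([931, 130, 0]) stool();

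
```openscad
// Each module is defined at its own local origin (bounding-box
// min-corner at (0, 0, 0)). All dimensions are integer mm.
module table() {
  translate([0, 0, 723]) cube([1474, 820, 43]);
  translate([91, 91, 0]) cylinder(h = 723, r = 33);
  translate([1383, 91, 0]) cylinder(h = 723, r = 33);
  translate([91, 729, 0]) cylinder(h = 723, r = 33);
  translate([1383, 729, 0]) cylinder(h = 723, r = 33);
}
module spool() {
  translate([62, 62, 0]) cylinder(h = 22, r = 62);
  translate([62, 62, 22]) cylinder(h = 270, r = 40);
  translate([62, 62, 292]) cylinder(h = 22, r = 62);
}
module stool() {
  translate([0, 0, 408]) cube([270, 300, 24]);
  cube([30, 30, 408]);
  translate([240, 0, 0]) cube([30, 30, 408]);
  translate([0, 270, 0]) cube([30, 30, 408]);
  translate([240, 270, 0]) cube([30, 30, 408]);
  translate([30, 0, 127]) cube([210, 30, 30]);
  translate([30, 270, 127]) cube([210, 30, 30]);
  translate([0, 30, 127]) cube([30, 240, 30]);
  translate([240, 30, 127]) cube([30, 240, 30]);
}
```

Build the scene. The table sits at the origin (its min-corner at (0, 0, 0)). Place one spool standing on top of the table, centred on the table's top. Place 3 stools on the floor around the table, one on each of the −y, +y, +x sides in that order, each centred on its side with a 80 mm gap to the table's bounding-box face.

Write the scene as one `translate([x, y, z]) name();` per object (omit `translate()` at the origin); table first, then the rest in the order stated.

table();
translate([675, 348, 766]) spool();
translate([602, -380, 0]) stool();
translate([602, 900, 0]) stool();
translate([1554, 260, 0]) stool();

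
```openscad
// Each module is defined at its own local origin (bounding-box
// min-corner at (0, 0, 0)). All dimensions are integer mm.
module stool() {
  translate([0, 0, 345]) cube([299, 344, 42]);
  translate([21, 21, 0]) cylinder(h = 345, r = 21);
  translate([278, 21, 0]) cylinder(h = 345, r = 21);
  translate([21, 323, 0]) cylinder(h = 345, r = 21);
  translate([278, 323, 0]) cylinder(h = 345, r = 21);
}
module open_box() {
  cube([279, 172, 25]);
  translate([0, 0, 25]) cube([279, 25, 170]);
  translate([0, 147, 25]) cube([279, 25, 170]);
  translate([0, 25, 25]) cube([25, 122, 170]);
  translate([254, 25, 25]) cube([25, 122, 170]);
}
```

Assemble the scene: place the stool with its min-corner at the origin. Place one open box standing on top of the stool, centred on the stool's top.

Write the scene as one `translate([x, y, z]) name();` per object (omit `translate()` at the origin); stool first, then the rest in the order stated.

stool();
translate([10, 86, 387]) open_box();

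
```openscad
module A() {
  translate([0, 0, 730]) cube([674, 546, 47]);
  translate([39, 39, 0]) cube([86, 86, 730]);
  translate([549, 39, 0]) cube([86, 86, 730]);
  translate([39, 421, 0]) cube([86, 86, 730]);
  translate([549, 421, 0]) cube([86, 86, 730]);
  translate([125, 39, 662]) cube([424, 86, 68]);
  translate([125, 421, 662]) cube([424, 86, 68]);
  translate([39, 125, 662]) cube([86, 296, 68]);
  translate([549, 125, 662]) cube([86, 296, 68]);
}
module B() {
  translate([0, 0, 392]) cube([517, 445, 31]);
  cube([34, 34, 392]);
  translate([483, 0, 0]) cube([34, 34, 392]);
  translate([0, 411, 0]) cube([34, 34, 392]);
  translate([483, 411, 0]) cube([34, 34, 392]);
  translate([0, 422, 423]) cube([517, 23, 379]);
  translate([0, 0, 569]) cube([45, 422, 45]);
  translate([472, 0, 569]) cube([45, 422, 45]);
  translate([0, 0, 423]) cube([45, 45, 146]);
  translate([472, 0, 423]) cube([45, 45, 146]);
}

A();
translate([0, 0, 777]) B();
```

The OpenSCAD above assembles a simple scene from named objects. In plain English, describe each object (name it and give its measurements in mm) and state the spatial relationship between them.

A is a table with a 674×546 mm rectangular top, 47 mm thick, top surface at z = 777 mm, supported by four 86×86 mm square legs, each inset 39 mm from the nearest pair of top edges, running from the floor. Four apron rails, 86 mm thick and 68 mm tall, run between adjacent legs with their top edges flush with the underside of the top and their outer faces flush with the legs' outer faces.

B is a chair. The seat is a 517×445×31 mm slab with its top at z = 423 mm, on four 34×34 mm corner legs (flush with the seat edges, standing on z = 0). A flat backrest 23 mm thick, 379 mm tall, spans the full seat width and rises from the seat top along its +y edge, rear face flush with the rear of the seat. Two armrests of 45×45 mm section run along each side from the seat's front edge to the front of the backrest, top faces 191 mm above the seat top and outer faces flush with the seat's x-edges; a 45×45 mm post under the front of each armrest stands on the seat at the front corner.

The chair is on top of the table.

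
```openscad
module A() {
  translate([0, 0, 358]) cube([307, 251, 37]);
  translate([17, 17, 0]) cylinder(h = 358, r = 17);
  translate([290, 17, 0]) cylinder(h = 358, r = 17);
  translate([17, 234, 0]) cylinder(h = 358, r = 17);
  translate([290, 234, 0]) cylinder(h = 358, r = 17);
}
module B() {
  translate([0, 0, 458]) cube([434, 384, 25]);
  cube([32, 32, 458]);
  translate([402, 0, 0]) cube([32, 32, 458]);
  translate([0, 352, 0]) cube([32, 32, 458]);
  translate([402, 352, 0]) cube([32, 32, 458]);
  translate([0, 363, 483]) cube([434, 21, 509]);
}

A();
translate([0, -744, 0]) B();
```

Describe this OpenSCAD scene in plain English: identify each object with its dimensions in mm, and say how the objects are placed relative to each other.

A is a four-legged stool. The seat is 307×251 mm, 37 mm thick, top at z = 395 mm. It stands on four round legs, each 34 mm in diameter, from z = 0 to the seat underside, each leg's axis is inset half a diameter from the nearest pair of seat edges (so the leg's bounding box is flush with the corner).

B is a chair: 434×384 mm seat, 25 mm thick, top at z = 483 mm, on four 32 mm square corner legs flush with the seat edges. A 21 mm thick backrest slab spans the full seat width, extending 509 mm above the seat top, its back face flush with the seat's +y edge.

The chair is on the floor beside the stool on its −y side.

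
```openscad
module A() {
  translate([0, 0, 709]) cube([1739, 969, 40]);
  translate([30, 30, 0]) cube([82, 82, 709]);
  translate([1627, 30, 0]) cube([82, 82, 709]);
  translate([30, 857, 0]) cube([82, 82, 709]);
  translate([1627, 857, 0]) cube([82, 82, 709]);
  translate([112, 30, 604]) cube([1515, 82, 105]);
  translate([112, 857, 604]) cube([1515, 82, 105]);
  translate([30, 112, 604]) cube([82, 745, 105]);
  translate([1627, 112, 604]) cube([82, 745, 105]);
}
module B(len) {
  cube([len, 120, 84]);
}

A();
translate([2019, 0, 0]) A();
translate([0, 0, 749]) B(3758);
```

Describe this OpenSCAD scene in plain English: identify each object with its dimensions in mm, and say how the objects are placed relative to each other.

A is a rectangular dining table. The top is 1739×969×40 mm with its upper surface at z = 749 mm. It stands on four 82×82 mm square legs, each inset 30 mm from the nearest pair of top edges, running from the floor to the underside of the top. Four apron rails, 82 mm thick and 105 mm tall, run between adjacent legs with their top edges flush with the underside of the top and their outer faces flush with the legs' outer faces.

B is a rectangular beam 3758 mm long (x), 120 mm deep (y), 84 mm thick (z).

The beam spans the tops of two tables placed 280 mm apart, resting at z = 749 mm.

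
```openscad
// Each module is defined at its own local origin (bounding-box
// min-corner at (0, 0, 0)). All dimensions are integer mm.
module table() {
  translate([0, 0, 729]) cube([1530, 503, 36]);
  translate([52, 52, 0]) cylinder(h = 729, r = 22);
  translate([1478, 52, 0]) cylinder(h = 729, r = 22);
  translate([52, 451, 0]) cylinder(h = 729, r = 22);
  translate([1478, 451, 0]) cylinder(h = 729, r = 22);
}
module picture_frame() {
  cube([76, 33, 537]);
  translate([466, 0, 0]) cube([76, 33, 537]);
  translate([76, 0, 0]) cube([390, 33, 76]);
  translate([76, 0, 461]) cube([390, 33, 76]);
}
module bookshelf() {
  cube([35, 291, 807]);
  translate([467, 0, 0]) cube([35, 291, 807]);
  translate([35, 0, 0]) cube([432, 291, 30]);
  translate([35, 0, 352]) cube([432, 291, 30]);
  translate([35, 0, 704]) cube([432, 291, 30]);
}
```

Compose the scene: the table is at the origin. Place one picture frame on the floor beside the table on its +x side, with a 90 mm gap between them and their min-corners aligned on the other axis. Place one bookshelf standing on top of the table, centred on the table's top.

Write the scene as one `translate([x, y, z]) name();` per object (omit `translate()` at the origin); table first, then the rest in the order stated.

table();
translate([1620, 0, 0]) picture_frame();
translate([514, 106, 765]) bookshelf();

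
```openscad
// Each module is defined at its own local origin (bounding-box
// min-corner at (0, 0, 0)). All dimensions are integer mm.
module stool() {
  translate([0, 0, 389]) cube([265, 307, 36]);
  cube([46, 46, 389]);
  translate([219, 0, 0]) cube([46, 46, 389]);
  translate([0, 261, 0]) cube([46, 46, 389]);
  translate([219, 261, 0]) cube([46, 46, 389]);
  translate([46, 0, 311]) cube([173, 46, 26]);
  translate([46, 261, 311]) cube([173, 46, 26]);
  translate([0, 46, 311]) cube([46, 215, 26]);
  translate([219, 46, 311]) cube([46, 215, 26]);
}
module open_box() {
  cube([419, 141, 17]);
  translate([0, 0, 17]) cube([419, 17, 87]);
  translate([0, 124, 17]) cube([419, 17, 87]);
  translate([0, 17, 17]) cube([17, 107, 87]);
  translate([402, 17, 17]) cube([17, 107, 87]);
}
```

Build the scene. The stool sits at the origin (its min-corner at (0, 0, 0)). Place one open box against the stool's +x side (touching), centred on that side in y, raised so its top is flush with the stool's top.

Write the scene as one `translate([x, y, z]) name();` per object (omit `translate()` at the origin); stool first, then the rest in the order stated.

stool();
translate([265, 83, 321]) open_box();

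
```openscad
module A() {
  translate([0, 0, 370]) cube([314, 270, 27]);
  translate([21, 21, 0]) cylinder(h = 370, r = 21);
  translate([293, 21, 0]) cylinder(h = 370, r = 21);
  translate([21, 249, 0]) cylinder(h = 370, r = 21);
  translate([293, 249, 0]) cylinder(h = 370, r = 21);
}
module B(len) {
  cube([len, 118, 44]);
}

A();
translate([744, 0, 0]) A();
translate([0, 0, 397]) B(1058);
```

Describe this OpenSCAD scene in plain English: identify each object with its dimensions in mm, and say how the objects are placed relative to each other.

A is a four-legged stool. The seat is 314×270 mm, 27 mm thick, top at z = 397 mm. It stands on four round legs, each 42 mm in diameter, from z = 0 to the seat underside, each leg's axis is inset half a diameter from the nearest pair of seat edges (so the leg's bounding box is flush with the corner).

B is a rectangular beam 1058 mm long (x), 118 mm deep (y), 44 mm thick (z).

The beam spans the tops of two stools placed 430 mm apart, resting at z = 397 mm.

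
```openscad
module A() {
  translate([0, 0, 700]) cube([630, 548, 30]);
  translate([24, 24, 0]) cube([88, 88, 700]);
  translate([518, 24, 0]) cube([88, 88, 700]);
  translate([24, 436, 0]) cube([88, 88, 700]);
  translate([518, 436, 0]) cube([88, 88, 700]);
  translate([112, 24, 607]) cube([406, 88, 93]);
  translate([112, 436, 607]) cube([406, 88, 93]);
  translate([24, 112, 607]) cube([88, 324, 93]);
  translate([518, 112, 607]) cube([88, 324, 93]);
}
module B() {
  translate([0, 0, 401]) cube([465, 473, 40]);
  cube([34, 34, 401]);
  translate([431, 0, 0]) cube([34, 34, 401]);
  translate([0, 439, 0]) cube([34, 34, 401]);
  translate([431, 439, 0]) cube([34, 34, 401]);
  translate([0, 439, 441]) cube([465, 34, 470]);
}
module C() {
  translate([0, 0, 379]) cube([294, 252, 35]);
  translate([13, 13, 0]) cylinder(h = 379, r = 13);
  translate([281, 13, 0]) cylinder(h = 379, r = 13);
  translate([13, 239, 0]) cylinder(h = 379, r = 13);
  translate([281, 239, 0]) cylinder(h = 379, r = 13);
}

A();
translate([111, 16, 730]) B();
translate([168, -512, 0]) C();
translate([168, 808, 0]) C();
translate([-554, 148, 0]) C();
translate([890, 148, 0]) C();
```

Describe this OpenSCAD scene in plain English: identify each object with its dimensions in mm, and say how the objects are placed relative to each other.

A is a table: top 630 mm (x) × 548 mm (y), 30 mm thick, upper face at z = 730 mm, on four 88×88 mm square legs, each inset 24 mm from the nearest pair of top edges, running from z = 0 to the bottom of the top. Four apron rails, 88 mm thick and 93 mm tall, run between adjacent legs with their top edges flush with the underside of the top and their outer faces flush with the legs' outer faces.

B is a chair: 465×473 mm seat, 40 mm thick, top at z = 441 mm, on four 34 mm square corner legs flush with the seat edges. A 34 mm thick backrest slab spans the full seat width, extending 470 mm above the seat top, its back face flush with the seat's +y edge.

C is a four-legged stool. The seat is 294×252 mm, 35 mm thick, top at z = 414 mm. It stands on four round legs, each 26 mm in diameter, from z = 0 to the seat underside, each leg's axis is inset half a diameter from the nearest pair of seat edges (so the leg's bounding box is flush with the corner).

The chair is on top of the table. Four stools sit around the table at the −y, +y, −x, +x sides.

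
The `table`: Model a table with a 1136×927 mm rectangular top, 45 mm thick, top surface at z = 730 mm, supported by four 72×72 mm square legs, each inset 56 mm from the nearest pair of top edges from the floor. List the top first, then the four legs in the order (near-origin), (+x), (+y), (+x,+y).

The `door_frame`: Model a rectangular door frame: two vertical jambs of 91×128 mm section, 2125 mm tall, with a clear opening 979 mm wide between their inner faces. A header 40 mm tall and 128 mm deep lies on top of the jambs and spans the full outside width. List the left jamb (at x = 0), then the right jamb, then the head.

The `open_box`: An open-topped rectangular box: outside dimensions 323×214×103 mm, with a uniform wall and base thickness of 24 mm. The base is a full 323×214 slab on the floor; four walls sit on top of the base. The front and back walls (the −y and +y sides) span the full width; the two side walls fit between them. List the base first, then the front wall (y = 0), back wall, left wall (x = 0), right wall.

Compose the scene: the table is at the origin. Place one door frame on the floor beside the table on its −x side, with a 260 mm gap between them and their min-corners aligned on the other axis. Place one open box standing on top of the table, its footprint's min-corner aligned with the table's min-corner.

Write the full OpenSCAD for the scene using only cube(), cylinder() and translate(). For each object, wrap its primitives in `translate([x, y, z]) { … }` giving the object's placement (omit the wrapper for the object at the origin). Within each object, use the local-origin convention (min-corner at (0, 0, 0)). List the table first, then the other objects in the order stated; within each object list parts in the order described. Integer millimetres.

translate([0, 0, 685]) cube([1136, 927, 45]);
translate([56, 56, 0]) cube([72, 72, 685]);
translate([1008, 56, 0]) cube([72, 72, 685]);
translate([56, 799, 0]) cube([72, 72, 685]);
translate([1008, 799, 0]) cube([72, 72, 685]);
translate([-1421, 0, 0]) {
  cube([91, 128, 2125]);
  translate([1070, 0, 0]) cube([91, 128, 2125]);
  translate([0, 0, 2125]) cube([1161, 128, 40]);
}
translate([0, 0, 730]) {
  cube([323, 214, 24]);
  translate([0, 0, 24]) cube([323, 24, 79]);
  translate([0, 190, 24]) cube([323, 24, 79]);
  translate([0, 24, 24]) cube([24, 166, 79]);
  translate([299, 24, 24]) cube([24, 166, 79]);
}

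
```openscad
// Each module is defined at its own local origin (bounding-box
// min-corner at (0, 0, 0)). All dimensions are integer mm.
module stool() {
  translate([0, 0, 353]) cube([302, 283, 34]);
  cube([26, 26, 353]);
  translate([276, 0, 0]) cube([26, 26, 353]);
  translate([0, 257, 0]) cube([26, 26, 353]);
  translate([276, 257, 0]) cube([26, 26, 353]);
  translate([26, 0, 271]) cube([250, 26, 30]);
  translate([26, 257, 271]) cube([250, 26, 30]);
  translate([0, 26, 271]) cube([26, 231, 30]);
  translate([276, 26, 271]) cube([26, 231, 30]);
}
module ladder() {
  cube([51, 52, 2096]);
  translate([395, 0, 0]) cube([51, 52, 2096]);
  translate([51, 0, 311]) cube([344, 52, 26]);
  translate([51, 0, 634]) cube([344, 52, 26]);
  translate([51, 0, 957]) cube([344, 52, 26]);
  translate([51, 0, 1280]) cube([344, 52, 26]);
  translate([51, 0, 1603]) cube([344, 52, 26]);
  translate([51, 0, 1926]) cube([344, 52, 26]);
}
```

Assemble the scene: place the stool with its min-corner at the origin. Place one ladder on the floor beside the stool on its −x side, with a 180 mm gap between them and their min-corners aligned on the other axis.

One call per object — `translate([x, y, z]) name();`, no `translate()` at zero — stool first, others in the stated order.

stool();
translate([-626, 0, 0]) ladder();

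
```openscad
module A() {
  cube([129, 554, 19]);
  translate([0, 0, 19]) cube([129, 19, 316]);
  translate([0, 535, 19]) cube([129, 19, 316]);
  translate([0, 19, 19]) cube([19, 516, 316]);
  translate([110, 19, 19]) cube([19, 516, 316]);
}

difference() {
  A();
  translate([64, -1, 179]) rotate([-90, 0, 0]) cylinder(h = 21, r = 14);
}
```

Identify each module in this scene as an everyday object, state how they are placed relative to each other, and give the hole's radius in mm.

A is an open box. The open box has a circular hole through its front wall. The hole's radius is 14 mm.

The subtracted cylinder has r = 14 mm.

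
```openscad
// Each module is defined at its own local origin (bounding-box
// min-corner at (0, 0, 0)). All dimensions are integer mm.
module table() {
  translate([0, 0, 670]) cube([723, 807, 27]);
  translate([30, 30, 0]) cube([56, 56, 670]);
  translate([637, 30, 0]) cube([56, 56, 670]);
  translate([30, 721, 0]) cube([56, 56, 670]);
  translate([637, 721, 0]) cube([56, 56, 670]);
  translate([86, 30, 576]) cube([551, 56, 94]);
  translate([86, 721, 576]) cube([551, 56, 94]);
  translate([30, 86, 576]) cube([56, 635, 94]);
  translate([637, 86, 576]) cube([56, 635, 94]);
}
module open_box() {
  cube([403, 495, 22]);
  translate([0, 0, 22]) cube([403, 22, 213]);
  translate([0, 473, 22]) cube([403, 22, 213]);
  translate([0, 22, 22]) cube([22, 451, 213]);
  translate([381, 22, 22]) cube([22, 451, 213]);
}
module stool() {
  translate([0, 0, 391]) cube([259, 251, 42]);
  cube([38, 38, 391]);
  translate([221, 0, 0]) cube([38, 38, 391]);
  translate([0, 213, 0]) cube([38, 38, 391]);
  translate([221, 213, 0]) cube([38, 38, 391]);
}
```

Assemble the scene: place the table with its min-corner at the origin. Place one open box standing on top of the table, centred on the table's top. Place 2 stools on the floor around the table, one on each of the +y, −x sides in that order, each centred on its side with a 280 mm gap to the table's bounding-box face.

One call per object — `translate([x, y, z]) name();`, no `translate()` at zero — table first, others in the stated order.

table();
translate([160, 156, 697]) open_box();
translate([232, 1087, 0]) stool();
translate([-539, 278, 0]) stool();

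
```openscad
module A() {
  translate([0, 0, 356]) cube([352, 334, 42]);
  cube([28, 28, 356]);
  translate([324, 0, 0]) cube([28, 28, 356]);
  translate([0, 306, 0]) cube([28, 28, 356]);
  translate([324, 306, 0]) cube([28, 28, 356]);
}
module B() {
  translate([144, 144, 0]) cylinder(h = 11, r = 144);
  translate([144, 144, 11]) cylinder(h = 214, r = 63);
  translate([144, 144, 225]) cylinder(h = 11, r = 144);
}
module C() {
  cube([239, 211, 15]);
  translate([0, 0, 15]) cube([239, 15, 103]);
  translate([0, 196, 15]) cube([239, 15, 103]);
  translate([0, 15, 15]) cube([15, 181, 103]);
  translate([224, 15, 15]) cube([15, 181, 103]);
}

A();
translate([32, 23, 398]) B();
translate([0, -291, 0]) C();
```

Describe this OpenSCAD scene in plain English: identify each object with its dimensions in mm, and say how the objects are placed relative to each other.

A is a four-legged stool. The seat is a 352×334×42 mm slab whose top surface is at z = 398 mm; four square legs, each 28×28 mm in cross-section, run from the floor (z = 0) to the underside of the seat, each flush with a corner of the seat.

B is a spool: two coaxial disc flanges of radius 144 mm and thickness 11 mm, joined by a core cylinder of radius 63 mm and height 214 mm. The lower flange rests on z = 0 and the three cylinders share a vertical axis.

C is an open storage box with external size 239×211×118 mm and wall thickness 15 mm (the base is also 15 mm thick). The base covers the whole footprint; the four walls stand on the base, with the y-facing walls full-width and the x-facing walls fitting between their inner faces.

The spool is on top of the stool, centred. The open box is on the floor beside the stool on its −y side.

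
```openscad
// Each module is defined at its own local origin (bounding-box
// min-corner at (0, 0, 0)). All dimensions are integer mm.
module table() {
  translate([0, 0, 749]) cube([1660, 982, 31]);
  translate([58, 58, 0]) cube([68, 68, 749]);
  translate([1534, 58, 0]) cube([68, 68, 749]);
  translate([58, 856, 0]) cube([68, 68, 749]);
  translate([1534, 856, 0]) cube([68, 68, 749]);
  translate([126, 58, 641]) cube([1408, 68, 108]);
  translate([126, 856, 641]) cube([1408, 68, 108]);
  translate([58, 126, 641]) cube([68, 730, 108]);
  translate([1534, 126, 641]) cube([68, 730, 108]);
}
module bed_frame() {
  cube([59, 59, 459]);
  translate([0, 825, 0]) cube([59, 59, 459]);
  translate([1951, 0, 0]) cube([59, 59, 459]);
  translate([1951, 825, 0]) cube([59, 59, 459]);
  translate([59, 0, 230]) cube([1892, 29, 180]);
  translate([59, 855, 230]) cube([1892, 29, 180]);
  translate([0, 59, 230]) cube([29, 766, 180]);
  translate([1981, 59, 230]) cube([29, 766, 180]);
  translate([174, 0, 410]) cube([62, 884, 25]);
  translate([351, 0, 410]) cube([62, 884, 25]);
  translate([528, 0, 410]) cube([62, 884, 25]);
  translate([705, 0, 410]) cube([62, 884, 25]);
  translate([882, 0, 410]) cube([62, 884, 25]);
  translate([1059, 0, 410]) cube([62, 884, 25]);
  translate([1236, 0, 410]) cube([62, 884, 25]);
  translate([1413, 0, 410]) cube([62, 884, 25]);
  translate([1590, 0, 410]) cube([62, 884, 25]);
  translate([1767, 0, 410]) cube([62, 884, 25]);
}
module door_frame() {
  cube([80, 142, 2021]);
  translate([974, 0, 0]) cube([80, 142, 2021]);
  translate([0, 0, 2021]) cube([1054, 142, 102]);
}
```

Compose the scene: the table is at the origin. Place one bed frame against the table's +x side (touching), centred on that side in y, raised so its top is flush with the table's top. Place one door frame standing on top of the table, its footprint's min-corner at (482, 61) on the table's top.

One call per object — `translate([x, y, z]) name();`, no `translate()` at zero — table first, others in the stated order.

table();
translate([1660, 49, 321]) bed_frame();
translate([482, 61, 780]) door_frame();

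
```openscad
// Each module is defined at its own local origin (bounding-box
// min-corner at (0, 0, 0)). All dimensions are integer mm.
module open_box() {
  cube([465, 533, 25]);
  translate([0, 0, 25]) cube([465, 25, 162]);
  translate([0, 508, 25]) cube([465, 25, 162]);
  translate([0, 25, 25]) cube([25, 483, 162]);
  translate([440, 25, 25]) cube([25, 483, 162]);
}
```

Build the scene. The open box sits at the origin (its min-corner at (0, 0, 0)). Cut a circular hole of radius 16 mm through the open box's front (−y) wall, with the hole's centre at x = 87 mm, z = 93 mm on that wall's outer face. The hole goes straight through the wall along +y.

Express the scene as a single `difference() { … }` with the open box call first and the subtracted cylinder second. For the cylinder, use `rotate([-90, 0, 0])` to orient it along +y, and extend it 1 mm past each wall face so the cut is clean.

difference() {
  open_box();
  translate([87, -1, 93]) rotate([-90, 0, 0]) cylinder(h = 27, r = 16);
}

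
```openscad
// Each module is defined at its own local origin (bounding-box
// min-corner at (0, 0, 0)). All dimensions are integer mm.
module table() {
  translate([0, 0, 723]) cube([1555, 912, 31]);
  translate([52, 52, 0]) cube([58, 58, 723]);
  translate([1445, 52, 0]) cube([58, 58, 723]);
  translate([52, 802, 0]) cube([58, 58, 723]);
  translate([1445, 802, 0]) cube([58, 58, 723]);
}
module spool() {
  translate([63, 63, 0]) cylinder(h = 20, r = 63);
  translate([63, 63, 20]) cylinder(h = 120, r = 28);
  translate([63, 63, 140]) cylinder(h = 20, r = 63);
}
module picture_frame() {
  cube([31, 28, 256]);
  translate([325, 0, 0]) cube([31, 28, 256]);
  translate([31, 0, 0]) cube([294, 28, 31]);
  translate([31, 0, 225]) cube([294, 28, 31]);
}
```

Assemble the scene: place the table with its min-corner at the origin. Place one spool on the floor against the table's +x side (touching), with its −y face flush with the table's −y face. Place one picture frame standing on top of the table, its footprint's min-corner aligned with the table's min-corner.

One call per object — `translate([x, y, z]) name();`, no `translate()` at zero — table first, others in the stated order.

table();
translate([1555, 0, 0]) spool();
translate([0, 0, 754]) picture_frame();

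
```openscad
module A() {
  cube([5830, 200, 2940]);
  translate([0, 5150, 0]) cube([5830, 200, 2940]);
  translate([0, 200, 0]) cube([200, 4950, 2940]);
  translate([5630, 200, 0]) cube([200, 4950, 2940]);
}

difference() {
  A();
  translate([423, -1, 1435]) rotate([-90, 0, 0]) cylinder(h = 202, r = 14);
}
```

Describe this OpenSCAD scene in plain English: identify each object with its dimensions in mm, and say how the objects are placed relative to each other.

A is the wall frame of a small rectangular building: four walls, each 2940 mm tall and 200 mm thick, enclosing a footprint 5830 mm (x) by 5350 mm (y) outside-to-outside, with no floor or roof. The front and back walls (the −y and +y sides) span the full width; the two side walls fit between them.

The house frame has a circular hole of radius 14 mm through its front wall, centred at (x = 423, z = 1435).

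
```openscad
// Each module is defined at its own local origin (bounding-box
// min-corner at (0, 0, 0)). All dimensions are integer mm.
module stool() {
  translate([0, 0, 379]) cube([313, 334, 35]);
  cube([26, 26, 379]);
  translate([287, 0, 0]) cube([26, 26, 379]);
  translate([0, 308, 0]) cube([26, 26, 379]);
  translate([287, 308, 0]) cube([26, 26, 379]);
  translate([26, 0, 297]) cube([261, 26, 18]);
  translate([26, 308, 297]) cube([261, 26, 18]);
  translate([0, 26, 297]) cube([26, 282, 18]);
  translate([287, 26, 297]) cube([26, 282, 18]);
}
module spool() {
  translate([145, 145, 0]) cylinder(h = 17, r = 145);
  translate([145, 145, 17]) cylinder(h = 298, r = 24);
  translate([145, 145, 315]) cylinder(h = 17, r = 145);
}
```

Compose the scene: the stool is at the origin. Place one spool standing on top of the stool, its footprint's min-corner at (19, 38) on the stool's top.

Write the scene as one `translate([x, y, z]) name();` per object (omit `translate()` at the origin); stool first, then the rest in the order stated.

stool();
translate([19, 38, 414]) spool();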